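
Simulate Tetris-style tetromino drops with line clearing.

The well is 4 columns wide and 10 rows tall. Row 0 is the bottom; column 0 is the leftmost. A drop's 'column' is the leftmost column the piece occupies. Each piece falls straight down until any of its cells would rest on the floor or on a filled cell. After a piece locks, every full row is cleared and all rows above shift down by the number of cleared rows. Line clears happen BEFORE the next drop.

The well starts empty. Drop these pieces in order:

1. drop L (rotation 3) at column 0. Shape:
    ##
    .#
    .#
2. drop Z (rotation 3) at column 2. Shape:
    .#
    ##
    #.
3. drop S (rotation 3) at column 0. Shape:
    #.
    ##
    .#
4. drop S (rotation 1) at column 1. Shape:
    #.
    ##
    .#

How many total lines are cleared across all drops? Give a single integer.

Drop 1: L rot3 at col 0 lands with bottom-row=0; cleared 0 line(s) (total 0); column heights now [3 3 0 0], max=3
Drop 2: Z rot3 at col 2 lands with bottom-row=0; cleared 0 line(s) (total 0); column heights now [3 3 2 3], max=3
Drop 3: S rot3 at col 0 lands with bottom-row=3; cleared 0 line(s) (total 0); column heights now [6 5 2 3], max=6
Drop 4: S rot1 at col 1 lands with bottom-row=4; cleared 0 line(s) (total 0); column heights now [6 7 6 3], max=7

Answer: 0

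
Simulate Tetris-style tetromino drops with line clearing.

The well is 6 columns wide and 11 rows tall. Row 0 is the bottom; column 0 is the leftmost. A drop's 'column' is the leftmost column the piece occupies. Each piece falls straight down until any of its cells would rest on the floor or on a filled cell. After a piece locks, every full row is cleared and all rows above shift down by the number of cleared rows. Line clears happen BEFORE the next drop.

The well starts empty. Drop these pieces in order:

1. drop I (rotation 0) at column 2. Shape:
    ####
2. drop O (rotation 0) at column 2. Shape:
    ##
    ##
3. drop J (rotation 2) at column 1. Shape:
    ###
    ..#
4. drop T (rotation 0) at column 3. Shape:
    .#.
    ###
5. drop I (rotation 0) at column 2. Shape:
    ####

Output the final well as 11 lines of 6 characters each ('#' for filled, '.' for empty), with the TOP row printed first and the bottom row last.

Drop 1: I rot0 at col 2 lands with bottom-row=0; cleared 0 line(s) (total 0); column heights now [0 0 1 1 1 1], max=1
Drop 2: O rot0 at col 2 lands with bottom-row=1; cleared 0 line(s) (total 0); column heights now [0 0 3 3 1 1], max=3
Drop 3: J rot2 at col 1 lands with bottom-row=3; cleared 0 line(s) (total 0); column heights now [0 5 5 5 1 1], max=5
Drop 4: T rot0 at col 3 lands with bottom-row=5; cleared 0 line(s) (total 0); column heights now [0 5 5 6 7 6], max=7
Drop 5: I rot0 at col 2 lands with bottom-row=7; cleared 0 line(s) (total 0); column heights now [0 5 8 8 8 8], max=8

Answer: ......
......
......
..####
....#.
...###
.###..
...#..
..##..
..##..
..####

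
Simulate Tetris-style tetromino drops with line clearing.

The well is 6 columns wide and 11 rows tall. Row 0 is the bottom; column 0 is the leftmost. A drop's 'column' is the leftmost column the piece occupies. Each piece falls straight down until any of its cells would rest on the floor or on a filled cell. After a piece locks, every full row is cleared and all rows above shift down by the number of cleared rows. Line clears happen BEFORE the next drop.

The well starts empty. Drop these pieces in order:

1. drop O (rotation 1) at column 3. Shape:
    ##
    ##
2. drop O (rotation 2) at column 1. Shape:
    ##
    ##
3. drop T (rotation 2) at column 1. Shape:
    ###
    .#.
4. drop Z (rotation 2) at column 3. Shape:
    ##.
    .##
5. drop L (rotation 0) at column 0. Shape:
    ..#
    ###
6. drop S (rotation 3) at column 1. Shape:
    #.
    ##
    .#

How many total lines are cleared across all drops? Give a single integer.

Answer: 0

Derivation:
Drop 1: O rot1 at col 3 lands with bottom-row=0; cleared 0 line(s) (total 0); column heights now [0 0 0 2 2 0], max=2
Drop 2: O rot2 at col 1 lands with bottom-row=0; cleared 0 line(s) (total 0); column heights now [0 2 2 2 2 0], max=2
Drop 3: T rot2 at col 1 lands with bottom-row=2; cleared 0 line(s) (total 0); column heights now [0 4 4 4 2 0], max=4
Drop 4: Z rot2 at col 3 lands with bottom-row=3; cleared 0 line(s) (total 0); column heights now [0 4 4 5 5 4], max=5
Drop 5: L rot0 at col 0 lands with bottom-row=4; cleared 0 line(s) (total 0); column heights now [5 5 6 5 5 4], max=6
Drop 6: S rot3 at col 1 lands with bottom-row=6; cleared 0 line(s) (total 0); column heights now [5 9 8 5 5 4], max=9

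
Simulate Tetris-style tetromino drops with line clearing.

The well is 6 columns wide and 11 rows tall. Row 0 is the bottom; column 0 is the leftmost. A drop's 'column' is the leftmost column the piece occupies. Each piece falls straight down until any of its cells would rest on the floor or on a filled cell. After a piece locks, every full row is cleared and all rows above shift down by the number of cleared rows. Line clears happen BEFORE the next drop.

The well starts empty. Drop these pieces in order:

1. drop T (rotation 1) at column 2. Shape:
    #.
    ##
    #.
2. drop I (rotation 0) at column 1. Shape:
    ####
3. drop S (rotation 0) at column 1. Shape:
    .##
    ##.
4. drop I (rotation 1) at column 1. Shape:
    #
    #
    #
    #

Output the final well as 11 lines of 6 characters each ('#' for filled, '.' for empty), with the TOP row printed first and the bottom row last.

Drop 1: T rot1 at col 2 lands with bottom-row=0; cleared 0 line(s) (total 0); column heights now [0 0 3 2 0 0], max=3
Drop 2: I rot0 at col 1 lands with bottom-row=3; cleared 0 line(s) (total 0); column heights now [0 4 4 4 4 0], max=4
Drop 3: S rot0 at col 1 lands with bottom-row=4; cleared 0 line(s) (total 0); column heights now [0 5 6 6 4 0], max=6
Drop 4: I rot1 at col 1 lands with bottom-row=5; cleared 0 line(s) (total 0); column heights now [0 9 6 6 4 0], max=9

Answer: ......
......
.#....
.#....
.#....
.###..
.##...
.####.
..#...
..##..
..#...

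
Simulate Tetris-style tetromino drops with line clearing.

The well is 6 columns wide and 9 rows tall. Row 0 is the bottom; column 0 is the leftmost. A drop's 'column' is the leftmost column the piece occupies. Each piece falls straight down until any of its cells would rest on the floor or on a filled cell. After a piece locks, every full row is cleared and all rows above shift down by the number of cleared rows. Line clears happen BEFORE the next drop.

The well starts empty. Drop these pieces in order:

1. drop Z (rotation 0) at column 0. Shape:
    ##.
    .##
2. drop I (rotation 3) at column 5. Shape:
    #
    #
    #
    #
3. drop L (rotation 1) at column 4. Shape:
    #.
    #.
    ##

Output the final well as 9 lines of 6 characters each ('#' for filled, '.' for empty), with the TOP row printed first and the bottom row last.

Answer: ......
......
....#.
....#.
....##
.....#
.....#
##...#
.##..#

Derivation:
Drop 1: Z rot0 at col 0 lands with bottom-row=0; cleared 0 line(s) (total 0); column heights now [2 2 1 0 0 0], max=2
Drop 2: I rot3 at col 5 lands with bottom-row=0; cleared 0 line(s) (total 0); column heights now [2 2 1 0 0 4], max=4
Drop 3: L rot1 at col 4 lands with bottom-row=4; cleared 0 line(s) (total 0); column heights now [2 2 1 0 7 5], max=7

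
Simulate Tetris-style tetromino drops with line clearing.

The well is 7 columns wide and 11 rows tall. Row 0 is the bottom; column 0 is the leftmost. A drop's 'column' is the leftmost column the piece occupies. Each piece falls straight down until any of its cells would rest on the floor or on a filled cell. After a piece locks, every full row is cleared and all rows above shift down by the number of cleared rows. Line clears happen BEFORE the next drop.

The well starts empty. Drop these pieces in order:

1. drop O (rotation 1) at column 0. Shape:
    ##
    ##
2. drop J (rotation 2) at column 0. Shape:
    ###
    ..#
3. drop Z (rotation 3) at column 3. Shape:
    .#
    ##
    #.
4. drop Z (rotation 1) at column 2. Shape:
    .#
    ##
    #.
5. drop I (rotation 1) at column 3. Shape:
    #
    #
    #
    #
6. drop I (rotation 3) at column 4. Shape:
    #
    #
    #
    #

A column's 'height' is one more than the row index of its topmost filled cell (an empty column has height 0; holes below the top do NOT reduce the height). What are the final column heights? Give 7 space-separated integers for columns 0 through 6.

Drop 1: O rot1 at col 0 lands with bottom-row=0; cleared 0 line(s) (total 0); column heights now [2 2 0 0 0 0 0], max=2
Drop 2: J rot2 at col 0 lands with bottom-row=1; cleared 0 line(s) (total 0); column heights now [3 3 3 0 0 0 0], max=3
Drop 3: Z rot3 at col 3 lands with bottom-row=0; cleared 0 line(s) (total 0); column heights now [3 3 3 2 3 0 0], max=3
Drop 4: Z rot1 at col 2 lands with bottom-row=3; cleared 0 line(s) (total 0); column heights now [3 3 5 6 3 0 0], max=6
Drop 5: I rot1 at col 3 lands with bottom-row=6; cleared 0 line(s) (total 0); column heights now [3 3 5 10 3 0 0], max=10
Drop 6: I rot3 at col 4 lands with bottom-row=3; cleared 0 line(s) (total 0); column heights now [3 3 5 10 7 0 0], max=10

Answer: 3 3 5 10 7 0 0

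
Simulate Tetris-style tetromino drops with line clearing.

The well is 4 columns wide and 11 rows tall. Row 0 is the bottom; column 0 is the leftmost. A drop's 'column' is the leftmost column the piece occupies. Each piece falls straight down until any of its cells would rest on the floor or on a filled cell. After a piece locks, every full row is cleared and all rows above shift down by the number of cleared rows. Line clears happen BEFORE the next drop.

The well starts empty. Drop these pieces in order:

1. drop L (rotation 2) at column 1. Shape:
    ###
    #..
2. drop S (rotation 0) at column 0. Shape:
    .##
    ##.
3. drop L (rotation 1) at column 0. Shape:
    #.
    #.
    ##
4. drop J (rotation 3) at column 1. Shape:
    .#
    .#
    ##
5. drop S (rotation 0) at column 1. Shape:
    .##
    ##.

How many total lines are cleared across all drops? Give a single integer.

Answer: 0

Derivation:
Drop 1: L rot2 at col 1 lands with bottom-row=0; cleared 0 line(s) (total 0); column heights now [0 2 2 2], max=2
Drop 2: S rot0 at col 0 lands with bottom-row=2; cleared 0 line(s) (total 0); column heights now [3 4 4 2], max=4
Drop 3: L rot1 at col 0 lands with bottom-row=4; cleared 0 line(s) (total 0); column heights now [7 5 4 2], max=7
Drop 4: J rot3 at col 1 lands with bottom-row=5; cleared 0 line(s) (total 0); column heights now [7 6 8 2], max=8
Drop 5: S rot0 at col 1 lands with bottom-row=8; cleared 0 line(s) (total 0); column heights now [7 9 10 10], max=10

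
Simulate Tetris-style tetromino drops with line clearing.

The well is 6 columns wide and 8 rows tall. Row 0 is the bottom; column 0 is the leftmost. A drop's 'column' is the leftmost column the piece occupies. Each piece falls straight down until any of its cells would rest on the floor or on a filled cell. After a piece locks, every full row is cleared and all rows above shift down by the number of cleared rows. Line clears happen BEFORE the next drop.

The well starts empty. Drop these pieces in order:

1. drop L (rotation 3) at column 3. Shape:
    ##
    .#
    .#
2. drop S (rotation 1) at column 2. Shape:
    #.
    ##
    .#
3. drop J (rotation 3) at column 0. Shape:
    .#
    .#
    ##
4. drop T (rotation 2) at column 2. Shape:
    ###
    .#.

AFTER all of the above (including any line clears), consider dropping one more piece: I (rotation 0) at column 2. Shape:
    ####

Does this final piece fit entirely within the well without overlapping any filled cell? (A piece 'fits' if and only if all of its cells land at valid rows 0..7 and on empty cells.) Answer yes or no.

Drop 1: L rot3 at col 3 lands with bottom-row=0; cleared 0 line(s) (total 0); column heights now [0 0 0 3 3 0], max=3
Drop 2: S rot1 at col 2 lands with bottom-row=3; cleared 0 line(s) (total 0); column heights now [0 0 6 5 3 0], max=6
Drop 3: J rot3 at col 0 lands with bottom-row=0; cleared 0 line(s) (total 0); column heights now [1 3 6 5 3 0], max=6
Drop 4: T rot2 at col 2 lands with bottom-row=5; cleared 0 line(s) (total 0); column heights now [1 3 7 7 7 0], max=7
Test piece I rot0 at col 2 (width 4): heights before test = [1 3 7 7 7 0]; fits = True

Answer: yes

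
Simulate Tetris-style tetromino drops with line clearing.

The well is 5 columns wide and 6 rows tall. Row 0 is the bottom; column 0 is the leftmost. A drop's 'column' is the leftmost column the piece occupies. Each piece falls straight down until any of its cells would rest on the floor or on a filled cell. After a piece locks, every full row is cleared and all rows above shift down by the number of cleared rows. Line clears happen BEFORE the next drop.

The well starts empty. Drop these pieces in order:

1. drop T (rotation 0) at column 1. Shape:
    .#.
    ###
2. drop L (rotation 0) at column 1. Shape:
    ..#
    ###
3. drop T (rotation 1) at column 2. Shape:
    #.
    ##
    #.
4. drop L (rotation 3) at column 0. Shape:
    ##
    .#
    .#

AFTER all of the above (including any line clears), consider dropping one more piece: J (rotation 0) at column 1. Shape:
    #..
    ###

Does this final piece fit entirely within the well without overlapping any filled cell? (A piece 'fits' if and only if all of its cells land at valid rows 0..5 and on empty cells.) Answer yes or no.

Answer: no

Derivation:
Drop 1: T rot0 at col 1 lands with bottom-row=0; cleared 0 line(s) (total 0); column heights now [0 1 2 1 0], max=2
Drop 2: L rot0 at col 1 lands with bottom-row=2; cleared 0 line(s) (total 0); column heights now [0 3 3 4 0], max=4
Drop 3: T rot1 at col 2 lands with bottom-row=3; cleared 0 line(s) (total 0); column heights now [0 3 6 5 0], max=6
Drop 4: L rot3 at col 0 lands with bottom-row=3; cleared 0 line(s) (total 0); column heights now [6 6 6 5 0], max=6
Test piece J rot0 at col 1 (width 3): heights before test = [6 6 6 5 0]; fits = False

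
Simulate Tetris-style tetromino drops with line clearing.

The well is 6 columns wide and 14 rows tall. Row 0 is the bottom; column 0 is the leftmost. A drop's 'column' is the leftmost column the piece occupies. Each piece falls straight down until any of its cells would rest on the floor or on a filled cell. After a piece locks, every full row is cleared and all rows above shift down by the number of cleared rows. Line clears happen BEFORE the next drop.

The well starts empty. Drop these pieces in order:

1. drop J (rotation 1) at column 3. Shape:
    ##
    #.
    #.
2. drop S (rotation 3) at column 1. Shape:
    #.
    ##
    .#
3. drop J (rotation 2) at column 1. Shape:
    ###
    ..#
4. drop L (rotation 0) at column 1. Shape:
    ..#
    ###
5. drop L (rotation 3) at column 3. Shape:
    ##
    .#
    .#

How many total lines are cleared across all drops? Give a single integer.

Drop 1: J rot1 at col 3 lands with bottom-row=0; cleared 0 line(s) (total 0); column heights now [0 0 0 3 3 0], max=3
Drop 2: S rot3 at col 1 lands with bottom-row=0; cleared 0 line(s) (total 0); column heights now [0 3 2 3 3 0], max=3
Drop 3: J rot2 at col 1 lands with bottom-row=3; cleared 0 line(s) (total 0); column heights now [0 5 5 5 3 0], max=5
Drop 4: L rot0 at col 1 lands with bottom-row=5; cleared 0 line(s) (total 0); column heights now [0 6 6 7 3 0], max=7
Drop 5: L rot3 at col 3 lands with bottom-row=5; cleared 0 line(s) (total 0); column heights now [0 6 6 8 8 0], max=8

Answer: 0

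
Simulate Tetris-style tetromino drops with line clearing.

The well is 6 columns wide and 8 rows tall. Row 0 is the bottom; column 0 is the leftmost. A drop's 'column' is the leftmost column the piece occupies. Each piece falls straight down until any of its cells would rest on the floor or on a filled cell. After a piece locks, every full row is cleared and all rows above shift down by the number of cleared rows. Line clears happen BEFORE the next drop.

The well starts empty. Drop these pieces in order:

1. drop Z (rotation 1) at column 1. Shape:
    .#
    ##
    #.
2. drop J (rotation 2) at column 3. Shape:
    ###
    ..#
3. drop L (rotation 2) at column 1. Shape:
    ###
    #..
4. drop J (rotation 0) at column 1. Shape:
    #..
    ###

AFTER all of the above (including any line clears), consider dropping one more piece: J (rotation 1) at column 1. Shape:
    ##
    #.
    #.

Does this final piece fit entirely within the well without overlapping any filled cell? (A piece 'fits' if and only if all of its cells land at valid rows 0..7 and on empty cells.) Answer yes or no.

Answer: no

Derivation:
Drop 1: Z rot1 at col 1 lands with bottom-row=0; cleared 0 line(s) (total 0); column heights now [0 2 3 0 0 0], max=3
Drop 2: J rot2 at col 3 lands with bottom-row=0; cleared 0 line(s) (total 0); column heights now [0 2 3 2 2 2], max=3
Drop 3: L rot2 at col 1 lands with bottom-row=2; cleared 0 line(s) (total 0); column heights now [0 4 4 4 2 2], max=4
Drop 4: J rot0 at col 1 lands with bottom-row=4; cleared 0 line(s) (total 0); column heights now [0 6 5 5 2 2], max=6
Test piece J rot1 at col 1 (width 2): heights before test = [0 6 5 5 2 2]; fits = False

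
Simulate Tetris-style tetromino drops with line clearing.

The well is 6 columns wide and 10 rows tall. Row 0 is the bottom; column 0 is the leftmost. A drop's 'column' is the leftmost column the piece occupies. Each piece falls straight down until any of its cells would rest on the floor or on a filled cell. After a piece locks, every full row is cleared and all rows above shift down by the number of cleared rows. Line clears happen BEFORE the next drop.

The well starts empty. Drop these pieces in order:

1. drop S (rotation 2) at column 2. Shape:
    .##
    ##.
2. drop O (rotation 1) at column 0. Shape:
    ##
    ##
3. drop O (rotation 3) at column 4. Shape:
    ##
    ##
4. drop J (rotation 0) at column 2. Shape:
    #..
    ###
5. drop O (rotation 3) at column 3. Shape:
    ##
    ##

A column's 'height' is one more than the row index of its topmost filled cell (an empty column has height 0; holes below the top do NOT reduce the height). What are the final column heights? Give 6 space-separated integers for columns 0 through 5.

Drop 1: S rot2 at col 2 lands with bottom-row=0; cleared 0 line(s) (total 0); column heights now [0 0 1 2 2 0], max=2
Drop 2: O rot1 at col 0 lands with bottom-row=0; cleared 0 line(s) (total 0); column heights now [2 2 1 2 2 0], max=2
Drop 3: O rot3 at col 4 lands with bottom-row=2; cleared 0 line(s) (total 0); column heights now [2 2 1 2 4 4], max=4
Drop 4: J rot0 at col 2 lands with bottom-row=4; cleared 0 line(s) (total 0); column heights now [2 2 6 5 5 4], max=6
Drop 5: O rot3 at col 3 lands with bottom-row=5; cleared 0 line(s) (total 0); column heights now [2 2 6 7 7 4], max=7

Answer: 2 2 6 7 7 4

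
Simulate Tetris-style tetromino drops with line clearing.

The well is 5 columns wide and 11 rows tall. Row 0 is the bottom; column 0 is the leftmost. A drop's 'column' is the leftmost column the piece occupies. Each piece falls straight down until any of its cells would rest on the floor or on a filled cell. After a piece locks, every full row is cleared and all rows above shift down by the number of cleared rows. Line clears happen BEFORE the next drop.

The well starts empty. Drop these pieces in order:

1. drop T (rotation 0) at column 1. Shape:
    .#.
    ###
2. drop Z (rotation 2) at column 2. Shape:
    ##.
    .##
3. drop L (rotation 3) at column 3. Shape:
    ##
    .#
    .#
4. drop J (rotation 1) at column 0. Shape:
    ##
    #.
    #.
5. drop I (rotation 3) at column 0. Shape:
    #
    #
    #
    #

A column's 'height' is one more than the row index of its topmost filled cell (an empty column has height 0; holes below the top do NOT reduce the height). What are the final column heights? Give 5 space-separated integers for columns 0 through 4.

Drop 1: T rot0 at col 1 lands with bottom-row=0; cleared 0 line(s) (total 0); column heights now [0 1 2 1 0], max=2
Drop 2: Z rot2 at col 2 lands with bottom-row=1; cleared 0 line(s) (total 0); column heights now [0 1 3 3 2], max=3
Drop 3: L rot3 at col 3 lands with bottom-row=2; cleared 0 line(s) (total 0); column heights now [0 1 3 5 5], max=5
Drop 4: J rot1 at col 0 lands with bottom-row=0; cleared 1 line(s) (total 1); column heights now [2 1 2 4 4], max=4
Drop 5: I rot3 at col 0 lands with bottom-row=2; cleared 0 line(s) (total 1); column heights now [6 1 2 4 4], max=6

Answer: 6 1 2 4 4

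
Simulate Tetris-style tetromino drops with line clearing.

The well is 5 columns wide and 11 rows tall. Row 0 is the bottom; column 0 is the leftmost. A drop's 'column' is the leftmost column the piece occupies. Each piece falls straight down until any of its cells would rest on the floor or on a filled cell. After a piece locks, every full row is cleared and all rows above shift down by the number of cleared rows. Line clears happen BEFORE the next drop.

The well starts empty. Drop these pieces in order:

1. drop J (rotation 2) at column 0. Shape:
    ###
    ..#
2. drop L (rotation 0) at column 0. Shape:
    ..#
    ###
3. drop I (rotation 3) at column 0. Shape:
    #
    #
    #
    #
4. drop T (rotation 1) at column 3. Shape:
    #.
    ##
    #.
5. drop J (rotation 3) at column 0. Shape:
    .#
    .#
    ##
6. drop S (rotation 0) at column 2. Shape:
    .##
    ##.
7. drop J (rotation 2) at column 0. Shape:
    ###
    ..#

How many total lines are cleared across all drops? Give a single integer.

Drop 1: J rot2 at col 0 lands with bottom-row=0; cleared 0 line(s) (total 0); column heights now [2 2 2 0 0], max=2
Drop 2: L rot0 at col 0 lands with bottom-row=2; cleared 0 line(s) (total 0); column heights now [3 3 4 0 0], max=4
Drop 3: I rot3 at col 0 lands with bottom-row=3; cleared 0 line(s) (total 0); column heights now [7 3 4 0 0], max=7
Drop 4: T rot1 at col 3 lands with bottom-row=0; cleared 1 line(s) (total 1); column heights now [6 2 3 2 0], max=6
Drop 5: J rot3 at col 0 lands with bottom-row=6; cleared 0 line(s) (total 1); column heights now [7 9 3 2 0], max=9
Drop 6: S rot0 at col 2 lands with bottom-row=3; cleared 0 line(s) (total 1); column heights now [7 9 4 5 5], max=9
Drop 7: J rot2 at col 0 lands with bottom-row=8; cleared 0 line(s) (total 1); column heights now [10 10 10 5 5], max=10

Answer: 1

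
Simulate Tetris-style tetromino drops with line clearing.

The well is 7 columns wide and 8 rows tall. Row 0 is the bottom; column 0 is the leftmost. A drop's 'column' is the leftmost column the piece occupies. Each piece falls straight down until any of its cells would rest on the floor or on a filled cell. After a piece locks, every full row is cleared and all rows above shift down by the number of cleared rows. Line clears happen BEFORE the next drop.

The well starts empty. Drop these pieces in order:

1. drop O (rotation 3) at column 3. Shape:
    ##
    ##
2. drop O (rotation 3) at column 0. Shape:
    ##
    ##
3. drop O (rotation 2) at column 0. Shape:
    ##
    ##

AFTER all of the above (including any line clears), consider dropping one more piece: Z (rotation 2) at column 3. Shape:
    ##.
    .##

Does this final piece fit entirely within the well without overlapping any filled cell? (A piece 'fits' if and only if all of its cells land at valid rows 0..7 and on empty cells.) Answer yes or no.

Answer: yes

Derivation:
Drop 1: O rot3 at col 3 lands with bottom-row=0; cleared 0 line(s) (total 0); column heights now [0 0 0 2 2 0 0], max=2
Drop 2: O rot3 at col 0 lands with bottom-row=0; cleared 0 line(s) (total 0); column heights now [2 2 0 2 2 0 0], max=2
Drop 3: O rot2 at col 0 lands with bottom-row=2; cleared 0 line(s) (total 0); column heights now [4 4 0 2 2 0 0], max=4
Test piece Z rot2 at col 3 (width 3): heights before test = [4 4 0 2 2 0 0]; fits = True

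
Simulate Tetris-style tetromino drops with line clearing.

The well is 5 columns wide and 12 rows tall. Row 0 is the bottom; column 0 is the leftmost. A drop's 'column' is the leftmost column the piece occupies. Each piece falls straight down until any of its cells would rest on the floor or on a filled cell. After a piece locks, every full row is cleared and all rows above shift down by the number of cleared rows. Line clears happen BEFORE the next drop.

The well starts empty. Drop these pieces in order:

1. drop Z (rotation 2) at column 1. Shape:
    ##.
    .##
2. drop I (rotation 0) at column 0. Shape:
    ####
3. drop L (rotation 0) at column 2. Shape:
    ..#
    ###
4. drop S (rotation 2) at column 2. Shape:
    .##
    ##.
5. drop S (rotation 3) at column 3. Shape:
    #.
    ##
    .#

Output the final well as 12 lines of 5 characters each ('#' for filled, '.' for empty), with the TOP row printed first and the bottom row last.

Drop 1: Z rot2 at col 1 lands with bottom-row=0; cleared 0 line(s) (total 0); column heights now [0 2 2 1 0], max=2
Drop 2: I rot0 at col 0 lands with bottom-row=2; cleared 0 line(s) (total 0); column heights now [3 3 3 3 0], max=3
Drop 3: L rot0 at col 2 lands with bottom-row=3; cleared 0 line(s) (total 0); column heights now [3 3 4 4 5], max=5
Drop 4: S rot2 at col 2 lands with bottom-row=4; cleared 0 line(s) (total 0); column heights now [3 3 5 6 6], max=6
Drop 5: S rot3 at col 3 lands with bottom-row=6; cleared 0 line(s) (total 0); column heights now [3 3 5 9 8], max=9

Answer: .....
.....
.....
...#.
...##
....#
...##
..###
..###
####.
.##..
..##.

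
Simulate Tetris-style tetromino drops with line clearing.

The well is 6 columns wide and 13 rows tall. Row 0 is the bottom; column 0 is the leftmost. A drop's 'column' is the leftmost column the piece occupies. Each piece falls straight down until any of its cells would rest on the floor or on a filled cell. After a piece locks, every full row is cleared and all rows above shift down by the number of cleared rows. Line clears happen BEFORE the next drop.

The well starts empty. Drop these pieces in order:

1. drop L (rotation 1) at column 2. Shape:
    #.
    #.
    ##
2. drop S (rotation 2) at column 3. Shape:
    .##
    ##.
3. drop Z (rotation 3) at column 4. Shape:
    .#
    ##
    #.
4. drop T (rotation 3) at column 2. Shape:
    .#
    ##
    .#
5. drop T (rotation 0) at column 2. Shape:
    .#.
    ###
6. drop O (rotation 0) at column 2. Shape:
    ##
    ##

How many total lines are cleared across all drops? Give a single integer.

Answer: 0

Derivation:
Drop 1: L rot1 at col 2 lands with bottom-row=0; cleared 0 line(s) (total 0); column heights now [0 0 3 1 0 0], max=3
Drop 2: S rot2 at col 3 lands with bottom-row=1; cleared 0 line(s) (total 0); column heights now [0 0 3 2 3 3], max=3
Drop 3: Z rot3 at col 4 lands with bottom-row=3; cleared 0 line(s) (total 0); column heights now [0 0 3 2 5 6], max=6
Drop 4: T rot3 at col 2 lands with bottom-row=2; cleared 0 line(s) (total 0); column heights now [0 0 4 5 5 6], max=6
Drop 5: T rot0 at col 2 lands with bottom-row=5; cleared 0 line(s) (total 0); column heights now [0 0 6 7 6 6], max=7
Drop 6: O rot0 at col 2 lands with bottom-row=7; cleared 0 line(s) (total 0); column heights now [0 0 9 9 6 6], max=9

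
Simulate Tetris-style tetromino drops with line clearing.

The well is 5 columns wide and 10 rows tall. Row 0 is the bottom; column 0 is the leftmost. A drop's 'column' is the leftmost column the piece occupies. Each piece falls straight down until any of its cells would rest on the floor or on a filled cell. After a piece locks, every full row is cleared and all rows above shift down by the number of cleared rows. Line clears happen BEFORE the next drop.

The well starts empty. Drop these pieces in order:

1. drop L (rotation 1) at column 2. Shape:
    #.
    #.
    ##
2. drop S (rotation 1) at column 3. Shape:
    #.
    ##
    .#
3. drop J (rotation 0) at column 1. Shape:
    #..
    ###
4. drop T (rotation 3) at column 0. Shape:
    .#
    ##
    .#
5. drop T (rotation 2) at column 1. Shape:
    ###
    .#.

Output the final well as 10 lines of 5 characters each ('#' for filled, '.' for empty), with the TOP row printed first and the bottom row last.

Drop 1: L rot1 at col 2 lands with bottom-row=0; cleared 0 line(s) (total 0); column heights now [0 0 3 1 0], max=3
Drop 2: S rot1 at col 3 lands with bottom-row=0; cleared 0 line(s) (total 0); column heights now [0 0 3 3 2], max=3
Drop 3: J rot0 at col 1 lands with bottom-row=3; cleared 0 line(s) (total 0); column heights now [0 5 4 4 2], max=5
Drop 4: T rot3 at col 0 lands with bottom-row=5; cleared 0 line(s) (total 0); column heights now [7 8 4 4 2], max=8
Drop 5: T rot2 at col 1 lands with bottom-row=7; cleared 0 line(s) (total 0); column heights now [7 9 9 9 2], max=9

Answer: .....
.###.
.##..
##...
.#...
.#...
.###.
..##.
..###
..###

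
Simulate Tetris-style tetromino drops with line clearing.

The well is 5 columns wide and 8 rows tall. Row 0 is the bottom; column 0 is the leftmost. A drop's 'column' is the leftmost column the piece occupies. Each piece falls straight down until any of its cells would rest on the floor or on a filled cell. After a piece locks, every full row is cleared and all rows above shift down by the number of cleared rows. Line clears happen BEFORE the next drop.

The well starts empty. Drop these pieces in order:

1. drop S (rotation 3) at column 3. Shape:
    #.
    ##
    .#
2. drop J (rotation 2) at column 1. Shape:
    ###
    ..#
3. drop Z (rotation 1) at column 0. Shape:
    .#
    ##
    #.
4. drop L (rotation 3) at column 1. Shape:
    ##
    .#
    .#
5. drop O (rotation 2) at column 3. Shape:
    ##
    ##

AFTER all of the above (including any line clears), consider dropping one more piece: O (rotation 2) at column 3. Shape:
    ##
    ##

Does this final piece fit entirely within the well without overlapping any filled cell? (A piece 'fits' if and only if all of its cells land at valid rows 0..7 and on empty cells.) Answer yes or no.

Drop 1: S rot3 at col 3 lands with bottom-row=0; cleared 0 line(s) (total 0); column heights now [0 0 0 3 2], max=3
Drop 2: J rot2 at col 1 lands with bottom-row=3; cleared 0 line(s) (total 0); column heights now [0 5 5 5 2], max=5
Drop 3: Z rot1 at col 0 lands with bottom-row=4; cleared 0 line(s) (total 0); column heights now [6 7 5 5 2], max=7
Drop 4: L rot3 at col 1 lands with bottom-row=5; cleared 0 line(s) (total 0); column heights now [6 8 8 5 2], max=8
Drop 5: O rot2 at col 3 lands with bottom-row=5; cleared 1 line(s) (total 1); column heights now [5 7 7 6 6], max=7
Test piece O rot2 at col 3 (width 2): heights before test = [5 7 7 6 6]; fits = True

Answer: yes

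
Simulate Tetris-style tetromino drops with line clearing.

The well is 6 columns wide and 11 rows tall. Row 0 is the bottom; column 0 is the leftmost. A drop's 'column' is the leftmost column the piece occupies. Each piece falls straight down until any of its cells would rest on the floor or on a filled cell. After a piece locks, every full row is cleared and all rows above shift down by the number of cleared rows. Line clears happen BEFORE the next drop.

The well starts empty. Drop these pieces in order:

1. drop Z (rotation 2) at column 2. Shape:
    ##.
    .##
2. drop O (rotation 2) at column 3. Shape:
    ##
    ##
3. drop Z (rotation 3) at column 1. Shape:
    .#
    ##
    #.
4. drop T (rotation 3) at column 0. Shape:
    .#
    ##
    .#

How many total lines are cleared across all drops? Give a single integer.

Drop 1: Z rot2 at col 2 lands with bottom-row=0; cleared 0 line(s) (total 0); column heights now [0 0 2 2 1 0], max=2
Drop 2: O rot2 at col 3 lands with bottom-row=2; cleared 0 line(s) (total 0); column heights now [0 0 2 4 4 0], max=4
Drop 3: Z rot3 at col 1 lands with bottom-row=1; cleared 0 line(s) (total 0); column heights now [0 3 4 4 4 0], max=4
Drop 4: T rot3 at col 0 lands with bottom-row=3; cleared 0 line(s) (total 0); column heights now [5 6 4 4 4 0], max=6

Answer: 0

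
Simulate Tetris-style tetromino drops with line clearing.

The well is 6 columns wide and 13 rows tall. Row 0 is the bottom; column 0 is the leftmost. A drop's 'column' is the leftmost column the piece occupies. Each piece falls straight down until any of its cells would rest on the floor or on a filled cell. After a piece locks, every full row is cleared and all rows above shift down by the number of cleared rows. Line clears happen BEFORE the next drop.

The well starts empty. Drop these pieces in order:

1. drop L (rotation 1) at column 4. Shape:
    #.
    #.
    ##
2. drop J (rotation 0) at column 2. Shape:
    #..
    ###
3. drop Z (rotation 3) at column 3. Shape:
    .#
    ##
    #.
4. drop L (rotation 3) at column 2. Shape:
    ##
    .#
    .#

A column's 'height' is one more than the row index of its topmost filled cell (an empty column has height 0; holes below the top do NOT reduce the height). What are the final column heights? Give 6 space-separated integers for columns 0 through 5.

Answer: 0 0 9 9 7 1

Derivation:
Drop 1: L rot1 at col 4 lands with bottom-row=0; cleared 0 line(s) (total 0); column heights now [0 0 0 0 3 1], max=3
Drop 2: J rot0 at col 2 lands with bottom-row=3; cleared 0 line(s) (total 0); column heights now [0 0 5 4 4 1], max=5
Drop 3: Z rot3 at col 3 lands with bottom-row=4; cleared 0 line(s) (total 0); column heights now [0 0 5 6 7 1], max=7
Drop 4: L rot3 at col 2 lands with bottom-row=6; cleared 0 line(s) (total 0); column heights now [0 0 9 9 7 1], max=9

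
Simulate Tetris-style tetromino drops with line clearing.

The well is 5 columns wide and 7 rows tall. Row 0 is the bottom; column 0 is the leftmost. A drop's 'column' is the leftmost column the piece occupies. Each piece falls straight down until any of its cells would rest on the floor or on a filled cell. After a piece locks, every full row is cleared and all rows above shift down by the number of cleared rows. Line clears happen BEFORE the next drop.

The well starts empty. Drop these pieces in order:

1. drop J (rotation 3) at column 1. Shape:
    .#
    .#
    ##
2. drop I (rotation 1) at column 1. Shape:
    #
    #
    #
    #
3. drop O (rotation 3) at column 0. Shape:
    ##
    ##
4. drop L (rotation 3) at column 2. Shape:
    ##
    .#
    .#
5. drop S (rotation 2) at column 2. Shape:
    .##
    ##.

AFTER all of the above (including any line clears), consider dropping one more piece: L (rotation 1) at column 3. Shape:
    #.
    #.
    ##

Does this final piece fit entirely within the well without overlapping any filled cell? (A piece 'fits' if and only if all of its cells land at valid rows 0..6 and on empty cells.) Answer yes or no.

Drop 1: J rot3 at col 1 lands with bottom-row=0; cleared 0 line(s) (total 0); column heights now [0 1 3 0 0], max=3
Drop 2: I rot1 at col 1 lands with bottom-row=1; cleared 0 line(s) (total 0); column heights now [0 5 3 0 0], max=5
Drop 3: O rot3 at col 0 lands with bottom-row=5; cleared 0 line(s) (total 0); column heights now [7 7 3 0 0], max=7
Drop 4: L rot3 at col 2 lands with bottom-row=1; cleared 0 line(s) (total 0); column heights now [7 7 4 4 0], max=7
Drop 5: S rot2 at col 2 lands with bottom-row=4; cleared 0 line(s) (total 0); column heights now [7 7 5 6 6], max=7
Test piece L rot1 at col 3 (width 2): heights before test = [7 7 5 6 6]; fits = False

Answer: no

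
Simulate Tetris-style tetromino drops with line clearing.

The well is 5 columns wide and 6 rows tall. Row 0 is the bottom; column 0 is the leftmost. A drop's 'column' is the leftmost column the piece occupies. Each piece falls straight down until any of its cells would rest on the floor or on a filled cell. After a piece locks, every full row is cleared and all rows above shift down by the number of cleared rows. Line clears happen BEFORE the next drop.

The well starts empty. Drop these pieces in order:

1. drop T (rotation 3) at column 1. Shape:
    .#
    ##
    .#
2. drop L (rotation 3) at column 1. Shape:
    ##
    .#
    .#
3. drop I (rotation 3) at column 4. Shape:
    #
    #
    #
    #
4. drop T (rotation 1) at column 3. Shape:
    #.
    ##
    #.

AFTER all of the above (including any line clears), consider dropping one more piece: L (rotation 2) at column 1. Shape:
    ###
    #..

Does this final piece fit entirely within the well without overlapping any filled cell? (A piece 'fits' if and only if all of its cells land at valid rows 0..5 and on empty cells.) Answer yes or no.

Answer: no

Derivation:
Drop 1: T rot3 at col 1 lands with bottom-row=0; cleared 0 line(s) (total 0); column heights now [0 2 3 0 0], max=3
Drop 2: L rot3 at col 1 lands with bottom-row=3; cleared 0 line(s) (total 0); column heights now [0 6 6 0 0], max=6
Drop 3: I rot3 at col 4 lands with bottom-row=0; cleared 0 line(s) (total 0); column heights now [0 6 6 0 4], max=6
Drop 4: T rot1 at col 3 lands with bottom-row=3; cleared 0 line(s) (total 0); column heights now [0 6 6 6 5], max=6
Test piece L rot2 at col 1 (width 3): heights before test = [0 6 6 6 5]; fits = False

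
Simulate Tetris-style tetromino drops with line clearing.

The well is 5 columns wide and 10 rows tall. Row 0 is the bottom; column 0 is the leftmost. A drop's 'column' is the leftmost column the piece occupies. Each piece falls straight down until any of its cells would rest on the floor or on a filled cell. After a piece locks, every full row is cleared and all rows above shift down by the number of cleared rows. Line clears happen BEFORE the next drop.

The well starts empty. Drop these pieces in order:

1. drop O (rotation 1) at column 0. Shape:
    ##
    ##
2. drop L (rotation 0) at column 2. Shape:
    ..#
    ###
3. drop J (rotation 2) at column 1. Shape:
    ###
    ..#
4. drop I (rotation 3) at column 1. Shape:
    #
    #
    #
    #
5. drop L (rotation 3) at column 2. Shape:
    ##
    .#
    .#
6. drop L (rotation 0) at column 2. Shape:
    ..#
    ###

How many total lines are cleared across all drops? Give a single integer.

Answer: 1

Derivation:
Drop 1: O rot1 at col 0 lands with bottom-row=0; cleared 0 line(s) (total 0); column heights now [2 2 0 0 0], max=2
Drop 2: L rot0 at col 2 lands with bottom-row=0; cleared 1 line(s) (total 1); column heights now [1 1 0 0 1], max=1
Drop 3: J rot2 at col 1 lands with bottom-row=0; cleared 0 line(s) (total 1); column heights now [1 2 2 2 1], max=2
Drop 4: I rot3 at col 1 lands with bottom-row=2; cleared 0 line(s) (total 1); column heights now [1 6 2 2 1], max=6
Drop 5: L rot3 at col 2 lands with bottom-row=2; cleared 0 line(s) (total 1); column heights now [1 6 5 5 1], max=6
Drop 6: L rot0 at col 2 lands with bottom-row=5; cleared 0 line(s) (total 1); column heights now [1 6 6 6 7], max=7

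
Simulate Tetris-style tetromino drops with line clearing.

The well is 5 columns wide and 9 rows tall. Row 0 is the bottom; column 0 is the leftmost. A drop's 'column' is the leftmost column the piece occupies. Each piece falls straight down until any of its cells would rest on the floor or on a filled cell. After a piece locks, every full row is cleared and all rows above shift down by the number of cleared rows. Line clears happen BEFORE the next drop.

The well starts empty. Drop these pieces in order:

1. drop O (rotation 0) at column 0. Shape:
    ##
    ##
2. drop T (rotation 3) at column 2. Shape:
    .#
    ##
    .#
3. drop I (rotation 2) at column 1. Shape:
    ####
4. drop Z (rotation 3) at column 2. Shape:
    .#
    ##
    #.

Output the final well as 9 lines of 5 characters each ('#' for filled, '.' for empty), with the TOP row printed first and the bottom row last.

Drop 1: O rot0 at col 0 lands with bottom-row=0; cleared 0 line(s) (total 0); column heights now [2 2 0 0 0], max=2
Drop 2: T rot3 at col 2 lands with bottom-row=0; cleared 0 line(s) (total 0); column heights now [2 2 2 3 0], max=3
Drop 3: I rot2 at col 1 lands with bottom-row=3; cleared 0 line(s) (total 0); column heights now [2 4 4 4 4], max=4
Drop 4: Z rot3 at col 2 lands with bottom-row=4; cleared 0 line(s) (total 0); column heights now [2 4 6 7 4], max=7

Answer: .....
.....
...#.
..##.
..#..
.####
...#.
####.
##.#.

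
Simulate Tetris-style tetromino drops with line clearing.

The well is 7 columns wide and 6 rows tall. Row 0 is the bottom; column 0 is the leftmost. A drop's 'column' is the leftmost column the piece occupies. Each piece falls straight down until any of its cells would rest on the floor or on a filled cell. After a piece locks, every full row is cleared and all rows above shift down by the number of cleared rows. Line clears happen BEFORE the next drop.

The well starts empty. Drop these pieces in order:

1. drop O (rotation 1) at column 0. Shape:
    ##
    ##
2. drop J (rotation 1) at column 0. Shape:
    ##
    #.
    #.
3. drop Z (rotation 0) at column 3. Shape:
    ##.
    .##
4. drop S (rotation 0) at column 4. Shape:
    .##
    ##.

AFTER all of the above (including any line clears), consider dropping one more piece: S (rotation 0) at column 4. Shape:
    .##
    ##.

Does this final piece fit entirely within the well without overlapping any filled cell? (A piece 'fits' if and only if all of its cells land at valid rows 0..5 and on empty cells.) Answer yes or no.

Answer: yes

Derivation:
Drop 1: O rot1 at col 0 lands with bottom-row=0; cleared 0 line(s) (total 0); column heights now [2 2 0 0 0 0 0], max=2
Drop 2: J rot1 at col 0 lands with bottom-row=2; cleared 0 line(s) (total 0); column heights now [5 5 0 0 0 0 0], max=5
Drop 3: Z rot0 at col 3 lands with bottom-row=0; cleared 0 line(s) (total 0); column heights now [5 5 0 2 2 1 0], max=5
Drop 4: S rot0 at col 4 lands with bottom-row=2; cleared 0 line(s) (total 0); column heights now [5 5 0 2 3 4 4], max=5
Test piece S rot0 at col 4 (width 3): heights before test = [5 5 0 2 3 4 4]; fits = True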